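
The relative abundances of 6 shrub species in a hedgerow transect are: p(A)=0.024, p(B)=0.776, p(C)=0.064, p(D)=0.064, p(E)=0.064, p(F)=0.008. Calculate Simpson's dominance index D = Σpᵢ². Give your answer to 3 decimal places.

D = 0.024² + 0.776² + 0.064² + 0.064² + 0.064² + 0.008² = 0.00058 + 0.60218 + 0.00410 + 0.00410 + 0.00410 + 0.00006 = 0.61510 (working shown to 5 dp, full precision carried).
To 3 decimal places, D = 0.615.

0.615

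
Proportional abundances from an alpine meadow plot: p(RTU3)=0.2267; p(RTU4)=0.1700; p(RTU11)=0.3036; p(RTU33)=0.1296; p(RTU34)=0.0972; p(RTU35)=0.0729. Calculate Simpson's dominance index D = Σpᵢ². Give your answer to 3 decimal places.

D = 0.2267² + 0.17² + 0.3036² + 0.1296² + 0.0972² + 0.0729² = 0.05139 + 0.02890 + 0.09217 + 0.01680 + 0.00945 + 0.00531 = 0.20402 (working shown to 5 dp, full precision carried).
To 3 decimal places, D = 0.204.

0.204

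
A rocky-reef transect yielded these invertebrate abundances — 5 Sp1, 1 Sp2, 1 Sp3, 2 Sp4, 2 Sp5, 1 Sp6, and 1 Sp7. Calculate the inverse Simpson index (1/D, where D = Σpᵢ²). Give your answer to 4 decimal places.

Total N = 5+1+1+2+2+1+1 = 13, so the proportions are 0.38461538, 0.07692308, 0.07692308, 0.15384615, 0.15384615, 0.07692308, 0.07692308 (working shown to 8 dp, full precision carried).
D = 0.38461538² + 0.07692308² + 0.07692308² + 0.15384615² + 0.15384615² + 0.07692308² + 0.07692308² = 0.14792899 + 0.00591716 + 0.00591716 + 0.02366864 + 0.02366864 + 0.00591716 + 0.00591716 = 0.21893491.
So 1/D = 4.567568, i.e. 4.5676 to 4 decimal places.

4.5676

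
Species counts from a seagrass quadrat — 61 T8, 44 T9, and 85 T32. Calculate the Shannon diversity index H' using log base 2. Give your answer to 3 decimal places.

1.534

Total N = 61+44+85 = 190, so the proportions are 0.32105, 0.23158, 0.44737 (working shown to 5 dp, full precision carried).
Each pᵢ log₂ pᵢ term: 0.32105×(-1.63912)=-0.52624, 0.23158×(-2.11042)=-0.48873, 0.44737×(-1.16046)=-0.51916.
Sum = -1.53413, so H' = 1.534.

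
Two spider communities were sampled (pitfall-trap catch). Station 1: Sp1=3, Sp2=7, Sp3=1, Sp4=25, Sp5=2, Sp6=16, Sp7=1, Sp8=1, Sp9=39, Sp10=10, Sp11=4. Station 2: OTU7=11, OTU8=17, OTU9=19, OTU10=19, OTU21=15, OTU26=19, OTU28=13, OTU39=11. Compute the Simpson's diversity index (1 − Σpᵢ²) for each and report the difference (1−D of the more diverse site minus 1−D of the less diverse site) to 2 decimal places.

0.09

Station 1: N=109, proportions 0.0275, 0.0642, 0.0092, 0.2294, 0.0183, 0.1468, 0.0092, 0.0092, 0.3578, 0.0917, 0.0367, giving 1−D = 0.7826 (working shown to 4 dp, full precision carried).
Station 2: N=124, proportions 0.0887, 0.1371, 0.1532, 0.1532, 0.121, 0.1532, 0.1048, 0.0887, giving 1−D = 0.8694.
Difference = |0.7826 − 0.8694| = 0.0868, i.e. 0.09 to 2 decimal places.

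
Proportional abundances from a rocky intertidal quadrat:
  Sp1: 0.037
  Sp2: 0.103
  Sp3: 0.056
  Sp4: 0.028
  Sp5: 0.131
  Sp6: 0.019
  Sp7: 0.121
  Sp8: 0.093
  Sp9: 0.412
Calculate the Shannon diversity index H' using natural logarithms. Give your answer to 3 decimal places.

1.801

Each pᵢ ln pᵢ term (working shown to 5 dp, full precision carried): 0.037×(-3.29684)=-0.12198, 0.103×(-2.27303)=-0.23412, 0.056×(-2.88240)=-0.16141, 0.028×(-3.57555)=-0.10012, 0.131×(-2.03256)=-0.26627, 0.019×(-3.96332)=-0.07530, 0.121×(-2.11196)=-0.25555, 0.093×(-2.37516)=-0.22089, 0.412×(-0.88673)=-0.36533.
Sum = -1.80097, so H' = 1.801.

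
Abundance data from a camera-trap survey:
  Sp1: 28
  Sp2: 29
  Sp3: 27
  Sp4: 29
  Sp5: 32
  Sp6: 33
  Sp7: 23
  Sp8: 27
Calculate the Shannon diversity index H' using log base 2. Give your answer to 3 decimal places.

Total N = 28+29+27+29+32+33+23+27 = 228, so the proportions are 0.12281, 0.12719, 0.11842, 0.12719, 0.14035, 0.14474, 0.10088, 0.11842 (working shown to 5 dp, full precision carried).
Each pᵢ log₂ pᵢ term: 0.12281×(-3.02554)=-0.37156, 0.12719×(-2.97491)=-0.37839, 0.11842×(-3.07800)=-0.36450, 0.12719×(-2.97491)=-0.37839, 0.14035×(-2.83289)=-0.39760, 0.14474×(-2.78850)=-0.40360, 0.10088×(-3.30933)=-0.33384, 0.11842×(-3.07800)=-0.36450.
Sum = -2.99237, so H' = 2.992.

2.992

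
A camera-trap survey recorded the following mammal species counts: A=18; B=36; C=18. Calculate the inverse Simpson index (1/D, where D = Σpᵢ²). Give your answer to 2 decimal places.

2.67

Total N = 18+36+18 = 72, so the proportions are 0.25, 0.5, 0.25 (working shown to 5 dp, full precision carried).
D = 0.25² + 0.5² + 0.25² = 0.06250 + 0.25000 + 0.06250 = 0.37500.
So 1/D = 2.6667, i.e. 2.67 to 2 decimal places.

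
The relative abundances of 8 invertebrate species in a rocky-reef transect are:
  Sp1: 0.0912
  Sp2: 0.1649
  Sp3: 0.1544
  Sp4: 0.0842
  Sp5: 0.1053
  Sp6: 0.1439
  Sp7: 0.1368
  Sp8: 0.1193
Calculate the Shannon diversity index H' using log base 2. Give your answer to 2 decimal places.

Each pᵢ log₂ pᵢ term (working shown to 4 dp, full precision carried): 0.0912×(-3.4548)=-0.3151, 0.1649×(-2.6003)=-0.4288, 0.1544×(-2.6953)=-0.4161, 0.0842×(-3.5700)=-0.3006, 0.1053×(-3.2474)=-0.3420, 0.1439×(-2.7969)=-0.4025, 0.1368×(-2.8699)=-0.3926, 0.1193×(-3.0673)=-0.3659.
Sum = -2.9636, so H' = 2.96.

2.96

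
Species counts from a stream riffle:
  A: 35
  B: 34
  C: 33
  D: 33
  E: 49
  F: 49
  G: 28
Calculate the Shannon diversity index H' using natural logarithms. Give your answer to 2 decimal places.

Total N = 35+34+33+33+49+49+28 = 261, so the proportions are 0.1341, 0.1303, 0.1264, 0.1264, 0.1877, 0.1877, 0.1073 (working shown to 4 dp, full precision carried).
Each pᵢ ln pᵢ term: 0.1341×(-2.0092)=-0.2694, 0.1303×(-2.0382)=-0.2655, 0.1264×(-2.0680)=-0.2615, 0.1264×(-2.0680)=-0.2615, 0.1877×(-1.6727)=-0.3140, 0.1877×(-1.6727)=-0.3140, 0.1073×(-2.2323)=-0.2395.
Sum = -1.9254, so H' = 1.93.

1.93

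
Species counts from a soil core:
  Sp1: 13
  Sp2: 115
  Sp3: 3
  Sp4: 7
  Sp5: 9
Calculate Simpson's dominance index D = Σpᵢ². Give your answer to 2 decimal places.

0.63

Total N = 13+115+3+7+9 = 147, so the proportions are 0.0884, 0.7823, 0.0204, 0.0476, 0.0612 (working shown to 4 dp, full precision carried).
D = 0.0884² + 0.7823² + 0.0204² + 0.0476² + 0.0612² = 0.0078 + 0.6120 + 0.0004 + 0.0023 + 0.0037 = 0.6263.
To 2 decimal places, D = 0.63.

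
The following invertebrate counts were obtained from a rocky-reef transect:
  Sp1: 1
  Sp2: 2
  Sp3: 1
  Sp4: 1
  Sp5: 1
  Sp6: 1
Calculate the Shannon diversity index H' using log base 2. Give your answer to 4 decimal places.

Total N = 1+2+1+1+1+1 = 7, so the proportions are 0.142857, 0.285714, 0.142857, 0.142857, 0.142857, 0.142857 (working shown to 6 dp, full precision carried).
Each pᵢ log₂ pᵢ term: 0.142857×(-2.807355)=-0.401051, 0.285714×(-1.807355)=-0.516387, 0.142857×(-2.807355)=-0.401051, 0.142857×(-2.807355)=-0.401051, 0.142857×(-2.807355)=-0.401051, 0.142857×(-2.807355)=-0.401051.
Sum = -2.521641, so H' = 2.5216.

2.5216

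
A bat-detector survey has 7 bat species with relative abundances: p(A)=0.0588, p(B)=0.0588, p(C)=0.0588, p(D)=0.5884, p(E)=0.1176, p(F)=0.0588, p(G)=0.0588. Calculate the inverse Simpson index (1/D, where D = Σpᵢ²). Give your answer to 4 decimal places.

D = 0.0588² + 0.0588² + 0.0588² + 0.5884² + 0.1176² + 0.0588² + 0.0588² = 0.0034574 + 0.0034574 + 0.0034574 + 0.3462146 + 0.0138298 + 0.0034574 + 0.0034574 = 0.3773315 (working shown to 7 dp, full precision carried).
So 1/D = 2.650189, i.e. 2.6502 to 4 decimal places.

2.6502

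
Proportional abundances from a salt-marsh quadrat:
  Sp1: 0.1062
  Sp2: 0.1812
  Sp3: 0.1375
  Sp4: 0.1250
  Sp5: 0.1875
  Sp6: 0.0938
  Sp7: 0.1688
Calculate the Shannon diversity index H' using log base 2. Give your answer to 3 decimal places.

2.765

Each pᵢ log₂ pᵢ term (working shown to 5 dp, full precision carried): 0.1062×(-3.23514)=-0.34357, 0.1812×(-2.46435)=-0.44654, 0.1375×(-2.86250)=-0.39359, 0.125×(-3.00000)=-0.37500, 0.1875×(-2.41504)=-0.45282, 0.0938×(-3.41427)=-0.32026, 0.1688×(-2.56661)=-0.43324.
Sum = -2.76503, so H' = 2.765.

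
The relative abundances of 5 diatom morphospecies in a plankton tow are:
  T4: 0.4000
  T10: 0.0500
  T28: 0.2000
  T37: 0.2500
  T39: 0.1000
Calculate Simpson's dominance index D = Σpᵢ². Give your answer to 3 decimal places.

0.275

D = 0.4² + 0.05² + 0.2² + 0.25² + 0.1² = 0.16000 + 0.00250 + 0.04000 + 0.06250 + 0.01000 = 0.27500 (working shown to 5 dp, full precision carried).
To 3 decimal places, D = 0.275.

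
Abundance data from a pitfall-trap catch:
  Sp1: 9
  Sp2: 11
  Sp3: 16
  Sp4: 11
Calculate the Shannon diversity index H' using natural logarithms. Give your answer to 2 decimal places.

Total N = 9+11+16+11 = 47, so the proportions are 0.1915, 0.234, 0.3404, 0.234 (working shown to 4 dp, full precision carried).
Each pᵢ ln pᵢ term: 0.1915×(-1.6529)=-0.3165, 0.234×(-1.4523)=-0.3399, 0.3404×(-1.0776)=-0.3668, 0.234×(-1.4523)=-0.3399.
Sum = -1.3631, so H' = 1.36.

1.36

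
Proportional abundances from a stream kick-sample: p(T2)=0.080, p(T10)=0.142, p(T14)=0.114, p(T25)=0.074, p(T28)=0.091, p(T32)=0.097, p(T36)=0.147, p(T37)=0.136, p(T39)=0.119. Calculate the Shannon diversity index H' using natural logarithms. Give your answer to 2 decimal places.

2.17

Each pᵢ ln pᵢ term (working shown to 4 dp, full precision carried): 0.08×(-2.5257)=-0.2021, 0.142×(-1.9519)=-0.2772, 0.114×(-2.1716)=-0.2476, 0.074×(-2.6037)=-0.1927, 0.091×(-2.3969)=-0.2181, 0.097×(-2.3330)=-0.2263, 0.147×(-1.9173)=-0.2818, 0.136×(-1.9951)=-0.2713, 0.119×(-2.1286)=-0.2533.
Sum = -2.1704, so H' = 2.17.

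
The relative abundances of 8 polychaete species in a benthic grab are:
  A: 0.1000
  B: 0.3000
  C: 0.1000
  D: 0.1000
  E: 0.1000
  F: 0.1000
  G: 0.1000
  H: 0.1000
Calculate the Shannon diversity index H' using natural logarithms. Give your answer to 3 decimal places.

1.973

Each pᵢ ln pᵢ term (working shown to 5 dp, full precision carried): 0.1×(-2.30259)=-0.23026, 0.3×(-1.20397)=-0.36119, 0.1×(-2.30259)=-0.23026, 0.1×(-2.30259)=-0.23026, 0.1×(-2.30259)=-0.23026, 0.1×(-2.30259)=-0.23026, 0.1×(-2.30259)=-0.23026, 0.1×(-2.30259)=-0.23026.
Sum = -1.97300, so H' = 1.973.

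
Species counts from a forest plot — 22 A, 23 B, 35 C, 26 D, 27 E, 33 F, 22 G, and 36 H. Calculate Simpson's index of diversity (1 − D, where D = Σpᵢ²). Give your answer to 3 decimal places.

Total N = 22+23+35+26+27+33+22+36 = 224, so the proportions are 0.09821, 0.10268, 0.15625, 0.11607, 0.12054, 0.14732, 0.09821, 0.16071 (working shown to 5 dp, full precision carried).
D = 0.09821² + 0.10268² + 0.15625² + 0.11607² + 0.12054² + 0.14732² + 0.09821² + 0.16071² = 0.00965 + 0.01054 + 0.02441 + 0.01347 + 0.01453 + 0.02170 + 0.00965 + 0.02583 = 0.12978.
So 1 − D = 0.87022, i.e. 0.870 to 3 decimal places.

0.870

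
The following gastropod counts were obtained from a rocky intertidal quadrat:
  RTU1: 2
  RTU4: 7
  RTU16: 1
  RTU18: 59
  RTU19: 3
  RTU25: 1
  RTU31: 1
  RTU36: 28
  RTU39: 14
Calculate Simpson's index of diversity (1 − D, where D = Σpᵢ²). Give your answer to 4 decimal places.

0.6636

Total N = 2+7+1+59+3+1+1+28+14 = 116, so the proportions are 0.017241, 0.060345, 0.008621, 0.508621, 0.025862, 0.008621, 0.008621, 0.241379, 0.12069 (working shown to 6 dp, full precision carried).
D = 0.017241² + 0.060345² + 0.008621² + 0.508621² + 0.025862² + 0.008621² + 0.008621² + 0.241379² + 0.12069² = 0.000297 + 0.003641 + 0.000074 + 0.258695 + 0.000669 + 0.000074 + 0.000074 + 0.058264 + 0.014566 = 0.336356.
So 1 − D = 0.663644, i.e. 0.6636 to 4 decimal places.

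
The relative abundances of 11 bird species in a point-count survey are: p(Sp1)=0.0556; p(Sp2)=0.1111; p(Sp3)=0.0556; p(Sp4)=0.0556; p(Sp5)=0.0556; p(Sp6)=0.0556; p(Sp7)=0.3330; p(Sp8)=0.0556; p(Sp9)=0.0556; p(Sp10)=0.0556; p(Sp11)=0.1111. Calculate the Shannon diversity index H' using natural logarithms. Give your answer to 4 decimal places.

Each pᵢ ln pᵢ term (working shown to 6 dp, full precision carried): 0.0556×(-2.889572)=-0.160660, 0.1111×(-2.197325)=-0.244123, 0.0556×(-2.889572)=-0.160660, 0.0556×(-2.889572)=-0.160660, 0.0556×(-2.889572)=-0.160660, 0.0556×(-2.889572)=-0.160660, 0.333×(-1.099613)=-0.366171, 0.0556×(-2.889572)=-0.160660, 0.0556×(-2.889572)=-0.160660, 0.0556×(-2.889572)=-0.160660, 0.1111×(-2.197325)=-0.244123.
Sum = -2.139698, so H' = 2.1397.

2.1397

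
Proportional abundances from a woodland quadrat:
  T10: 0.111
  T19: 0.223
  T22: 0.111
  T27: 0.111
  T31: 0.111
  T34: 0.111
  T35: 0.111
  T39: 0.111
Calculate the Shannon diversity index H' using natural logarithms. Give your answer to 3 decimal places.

2.043

Each pᵢ ln pᵢ term (working shown to 5 dp, full precision carried): 0.111×(-2.19823)=-0.24400, 0.223×(-1.50058)=-0.33463, 0.111×(-2.19823)=-0.24400, 0.111×(-2.19823)=-0.24400, 0.111×(-2.19823)=-0.24400, 0.111×(-2.19823)=-0.24400, 0.111×(-2.19823)=-0.24400, 0.111×(-2.19823)=-0.24400.
Sum = -2.04265, so H' = 2.043.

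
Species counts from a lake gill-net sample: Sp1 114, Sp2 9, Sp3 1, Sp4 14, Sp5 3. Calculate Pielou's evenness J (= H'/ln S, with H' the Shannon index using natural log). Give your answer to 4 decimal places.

Total N = 114+9+1+14+3 = 141, so the proportions are 0.808511, 0.06383, 0.007092, 0.099291, 0.021277 (working shown to 6 dp, full precision carried).
H' = −Σ pᵢ ln pᵢ = −((-0.171858) + (-0.175630) + (-0.035098) + (-0.229332) + (-0.081918)) = 0.693836.
With S = 5 species, ln S = 1.609438, so J = 0.693836/1.609438 = 0.431104, i.e. 0.4311 to 4 decimal places.

0.4311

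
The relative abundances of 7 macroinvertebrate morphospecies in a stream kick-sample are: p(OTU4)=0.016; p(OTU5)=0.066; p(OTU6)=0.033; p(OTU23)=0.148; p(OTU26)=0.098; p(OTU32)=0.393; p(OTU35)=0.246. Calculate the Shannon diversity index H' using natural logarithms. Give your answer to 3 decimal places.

Each pᵢ ln pᵢ term (working shown to 5 dp, full precision carried): 0.016×(-4.13517)=-0.06616, 0.066×(-2.71810)=-0.17939, 0.033×(-3.41125)=-0.11257, 0.148×(-1.91054)=-0.28276, 0.098×(-2.32279)=-0.22763, 0.393×(-0.93395)=-0.36704, 0.246×(-1.40242)=-0.34500.
Sum = -1.58056, so H' = 1.581.

1.581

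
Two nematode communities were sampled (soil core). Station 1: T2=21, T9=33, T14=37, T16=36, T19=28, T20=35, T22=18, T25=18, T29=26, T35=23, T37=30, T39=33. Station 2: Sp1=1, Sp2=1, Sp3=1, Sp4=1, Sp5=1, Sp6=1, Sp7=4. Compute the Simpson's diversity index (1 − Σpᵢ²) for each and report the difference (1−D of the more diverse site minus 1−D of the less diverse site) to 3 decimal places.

Station 1: N=338, proportions 0.06213, 0.09763, 0.10947, 0.10651, 0.08284, 0.10355, 0.05325, 0.05325, 0.07692, 0.06805, 0.08876, 0.09763, giving 1−D = 0.91207 (working shown to 5 dp, full precision carried).
Station 2: N=10, proportions 0.1, 0.1, 0.1, 0.1, 0.1, 0.1, 0.4, giving 1−D = 0.78000.
Difference = |0.91207 − 0.78000| = 0.13207, i.e. 0.132 to 3 decimal places.

0.132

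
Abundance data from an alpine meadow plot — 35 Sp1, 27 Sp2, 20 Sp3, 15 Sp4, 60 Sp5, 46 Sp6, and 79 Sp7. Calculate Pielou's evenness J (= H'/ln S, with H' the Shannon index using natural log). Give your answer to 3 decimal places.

Total N = 35+27+20+15+60+46+79 = 282, so the proportions are 0.12411, 0.09574, 0.07092, 0.05319, 0.21277, 0.16312, 0.28014 (working shown to 5 dp, full precision carried).
H' = −Σ pᵢ ln pᵢ = −((-0.25897) + (-0.22462) + (-0.18767) + (-0.15606) + (-0.32927) + (-0.29578) + (-0.35647)) = 1.80884.
With S = 7 species, ln S = 1.94591, so J = 1.80884/1.94591 = 0.92956, i.e. 0.930 to 3 decimal places.

0.930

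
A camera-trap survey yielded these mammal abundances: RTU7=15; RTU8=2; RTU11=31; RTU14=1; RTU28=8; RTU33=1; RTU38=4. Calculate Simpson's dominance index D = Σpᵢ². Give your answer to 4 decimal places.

0.3309

Total N = 15+2+31+1+8+1+4 = 62, so the proportions are 0.241935, 0.032258, 0.5, 0.016129, 0.129032, 0.016129, 0.064516 (working shown to 6 dp, full precision carried).
D = 0.241935² + 0.032258² + 0.5² + 0.016129² + 0.129032² + 0.016129² + 0.064516² = 0.058533 + 0.001041 + 0.250000 + 0.000260 + 0.016649 + 0.000260 + 0.004162 = 0.330905.
To 4 decimal places, D = 0.3309.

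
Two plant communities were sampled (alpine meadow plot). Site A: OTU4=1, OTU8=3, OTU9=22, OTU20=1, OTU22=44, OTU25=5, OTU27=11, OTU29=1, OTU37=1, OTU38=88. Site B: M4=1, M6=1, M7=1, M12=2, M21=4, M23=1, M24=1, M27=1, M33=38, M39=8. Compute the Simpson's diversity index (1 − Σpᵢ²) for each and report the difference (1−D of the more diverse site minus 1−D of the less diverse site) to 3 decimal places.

0.127

Site A: N=177, proportions 0.00565, 0.01695, 0.12429, 0.00565, 0.24859, 0.02825, 0.06215, 0.00565, 0.00565, 0.49718, giving 1−D = 0.67050 (working shown to 5 dp, full precision carried).
Site B: N=58, proportions 0.01724, 0.01724, 0.01724, 0.03448, 0.06897, 0.01724, 0.01724, 0.01724, 0.65517, 0.13793, giving 1−D = 0.54400.
Difference = |0.67050 − 0.54400| = 0.12650, i.e. 0.127 to 3 decimal places.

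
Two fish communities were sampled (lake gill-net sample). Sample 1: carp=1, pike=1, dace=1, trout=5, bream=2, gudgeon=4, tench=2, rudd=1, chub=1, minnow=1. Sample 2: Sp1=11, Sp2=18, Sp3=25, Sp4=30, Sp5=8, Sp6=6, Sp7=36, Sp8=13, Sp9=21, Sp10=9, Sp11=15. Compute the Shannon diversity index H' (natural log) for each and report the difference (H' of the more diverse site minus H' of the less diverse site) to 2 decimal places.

0.18

Sample 1: N=19, proportions 0.0526, 0.0526, 0.0526, 0.2632, 0.1053, 0.2105, 0.1053, 0.0526, 0.0526, 0.0526, giving H' = 2.0831 (working shown to 4 dp, full precision carried).
Sample 2: N=192, proportions 0.0573, 0.0938, 0.1302, 0.1562, 0.0417, 0.0312, 0.1875, 0.0677, 0.1094, 0.0469, 0.0781, giving H' = 2.2628.
Difference = |2.0831 − 2.2628| = 0.1797, i.e. 0.18 to 2 decimal places.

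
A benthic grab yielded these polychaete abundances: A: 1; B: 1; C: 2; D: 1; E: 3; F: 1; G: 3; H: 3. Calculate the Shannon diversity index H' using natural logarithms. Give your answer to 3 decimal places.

1.956

Total N = 1+1+2+1+3+1+3+3 = 15, so the proportions are 0.06667, 0.06667, 0.13333, 0.06667, 0.2, 0.06667, 0.2, 0.2 (working shown to 5 dp, full precision carried).
Each pᵢ ln pᵢ term: 0.06667×(-2.70805)=-0.18054, 0.06667×(-2.70805)=-0.18054, 0.13333×(-2.01490)=-0.26865, 0.06667×(-2.70805)=-0.18054, 0.2×(-1.60944)=-0.32189, 0.06667×(-2.70805)=-0.18054, 0.2×(-1.60944)=-0.32189, 0.2×(-1.60944)=-0.32189.
Sum = -1.95646, so H' = 1.956.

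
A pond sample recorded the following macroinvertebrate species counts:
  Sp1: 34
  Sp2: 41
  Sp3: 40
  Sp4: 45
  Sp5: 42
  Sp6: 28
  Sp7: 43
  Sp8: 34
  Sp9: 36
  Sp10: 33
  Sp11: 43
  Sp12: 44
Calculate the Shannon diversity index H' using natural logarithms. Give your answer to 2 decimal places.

Total N = 34+41+40+45+42+28+43+34+36+33+43+44 = 463, so the proportions are 0.0734, 0.0886, 0.0864, 0.0972, 0.0907, 0.0605, 0.0929, 0.0734, 0.0778, 0.0713, 0.0929, 0.095 (working shown to 4 dp, full precision carried).
Each pᵢ ln pᵢ term: 0.0734×(-2.6114)=-0.1918, 0.0886×(-2.4242)=-0.2147, 0.0864×(-2.4488)=-0.2116, 0.0972×(-2.3311)=-0.2266, 0.0907×(-2.4001)=-0.2177, 0.0605×(-2.8055)=-0.1697, 0.0929×(-2.3765)=-0.2207, 0.0734×(-2.6114)=-0.1918, 0.0778×(-2.5542)=-0.1986, 0.0713×(-2.6412)=-0.1883, 0.0929×(-2.3765)=-0.2207, 0.095×(-2.3535)=-0.2237.
Sum = -2.4756, so H' = 2.48.

2.48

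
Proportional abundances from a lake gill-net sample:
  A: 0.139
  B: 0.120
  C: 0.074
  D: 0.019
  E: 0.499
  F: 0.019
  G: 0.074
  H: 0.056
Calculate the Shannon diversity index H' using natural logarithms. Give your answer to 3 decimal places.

1.573

Each pᵢ ln pᵢ term (working shown to 5 dp, full precision carried): 0.139×(-1.97328)=-0.27429, 0.12×(-2.12026)=-0.25443, 0.074×(-2.60369)=-0.19267, 0.019×(-3.96332)=-0.07530, 0.499×(-0.69515)=-0.34688, 0.019×(-3.96332)=-0.07530, 0.074×(-2.60369)=-0.19267, 0.056×(-2.88240)=-0.16141.
Sum = -1.57296, so H' = 1.573.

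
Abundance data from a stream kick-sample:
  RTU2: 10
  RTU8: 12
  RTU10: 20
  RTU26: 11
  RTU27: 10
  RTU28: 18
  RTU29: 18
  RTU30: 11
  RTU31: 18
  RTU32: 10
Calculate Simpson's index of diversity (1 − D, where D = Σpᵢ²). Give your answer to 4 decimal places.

Total N = 10+12+20+11+10+18+18+11+18+10 = 138, so the proportions are 0.072464, 0.086957, 0.144928, 0.07971, 0.072464, 0.130435, 0.130435, 0.07971, 0.130435, 0.072464 (working shown to 6 dp, full precision carried).
D = 0.072464² + 0.086957² + 0.144928² + 0.07971² + 0.072464² + 0.130435² + 0.130435² + 0.07971² + 0.130435² + 0.072464² = 0.005251 + 0.007561 + 0.021004 + 0.006354 + 0.005251 + 0.017013 + 0.017013 + 0.006354 + 0.017013 + 0.005251 = 0.108066.
So 1 − D = 0.891934, i.e. 0.8919 to 4 decimal places.

0.8919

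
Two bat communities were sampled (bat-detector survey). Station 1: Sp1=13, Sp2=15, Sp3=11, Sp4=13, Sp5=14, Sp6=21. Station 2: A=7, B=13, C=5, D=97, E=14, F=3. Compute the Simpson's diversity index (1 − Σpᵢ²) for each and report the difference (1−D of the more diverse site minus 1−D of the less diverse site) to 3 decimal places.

Station 1: N=87, proportions 0.14943, 0.17241, 0.12644, 0.14943, 0.16092, 0.24138, giving 1−D = 0.82547 (working shown to 5 dp, full precision carried).
Station 2: N=139, proportions 0.05036, 0.09353, 0.03597, 0.69784, 0.10072, 0.02158, giving 1−D = 0.48983.
Difference = |0.82547 − 0.48983| = 0.33564, i.e. 0.336 to 3 decimal places.

0.336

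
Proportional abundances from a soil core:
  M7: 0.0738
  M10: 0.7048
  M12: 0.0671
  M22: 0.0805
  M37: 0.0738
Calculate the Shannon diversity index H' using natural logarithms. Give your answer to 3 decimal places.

1.015

Each pᵢ ln pᵢ term (working shown to 5 dp, full precision carried): 0.0738×(-2.60640)=-0.19235, 0.7048×(-0.34984)=-0.24657, 0.0671×(-2.70157)=-0.18128, 0.0805×(-2.51950)=-0.20282, 0.0738×(-2.60640)=-0.19235.
Sum = -1.01537, so H' = 1.015.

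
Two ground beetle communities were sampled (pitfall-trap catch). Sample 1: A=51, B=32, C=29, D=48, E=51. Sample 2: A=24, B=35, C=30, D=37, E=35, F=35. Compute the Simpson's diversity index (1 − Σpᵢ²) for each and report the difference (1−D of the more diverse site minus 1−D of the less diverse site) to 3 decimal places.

Sample 1: N=211, proportions 0.24171, 0.15166, 0.13744, 0.22749, 0.24171, giving 1−D = 0.78952 (working shown to 5 dp, full precision carried).
Sample 2: N=196, proportions 0.12245, 0.17857, 0.15306, 0.18878, 0.17857, 0.17857, giving 1−D = 0.83028.
Difference = |0.78952 − 0.83028| = 0.04076, i.e. 0.041 to 3 decimal places.

0.041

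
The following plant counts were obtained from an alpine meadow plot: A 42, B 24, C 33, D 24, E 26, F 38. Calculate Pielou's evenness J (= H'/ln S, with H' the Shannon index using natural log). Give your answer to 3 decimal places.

Total N = 42+24+33+24+26+38 = 187, so the proportions are 0.2246, 0.12834, 0.17647, 0.12834, 0.13904, 0.20321 (working shown to 5 dp, full precision carried).
H' = −Σ pᵢ ln pᵢ = −((-0.33542) + (-0.26349) + (-0.30611) + (-0.26349) + (-0.27432) + (-0.32382)) = 1.76666.
With S = 6 species, ln S = 1.79176, so J = 1.76666/1.79176 = 0.98599, i.e. 0.986 to 3 decimal places.

0.986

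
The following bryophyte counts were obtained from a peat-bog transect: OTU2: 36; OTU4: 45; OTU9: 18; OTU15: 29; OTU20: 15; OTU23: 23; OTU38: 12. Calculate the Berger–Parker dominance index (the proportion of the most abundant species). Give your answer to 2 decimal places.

Total N = 36+45+18+29+15+23+12 = 178, so the proportions are 0.2022, 0.2528, 0.1011, 0.1629, 0.0843, 0.1292, 0.0674 (working shown to 4 dp, full precision carried).
The largest proportion is 0.2528, i.e. d = 0.25 to 2 decimal places.

0.25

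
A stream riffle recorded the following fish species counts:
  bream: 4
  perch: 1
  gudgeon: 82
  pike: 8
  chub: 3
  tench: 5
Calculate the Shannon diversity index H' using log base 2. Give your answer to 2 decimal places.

1.16

Total N = 4+1+82+8+3+5 = 103, so the proportions are 0.0388, 0.0097, 0.7961, 0.0777, 0.0291, 0.0485 (working shown to 4 dp, full precision carried).
Each pᵢ log₂ pᵢ term: 0.0388×(-4.6865)=-0.1820, 0.0097×(-6.6865)=-0.0649, 0.7961×(-0.3289)=-0.2619, 0.0777×(-3.6865)=-0.2863, 0.0291×(-5.1015)=-0.1486, 0.0485×(-4.3646)=-0.2119.
Sum = -1.1556, so H' = 1.16.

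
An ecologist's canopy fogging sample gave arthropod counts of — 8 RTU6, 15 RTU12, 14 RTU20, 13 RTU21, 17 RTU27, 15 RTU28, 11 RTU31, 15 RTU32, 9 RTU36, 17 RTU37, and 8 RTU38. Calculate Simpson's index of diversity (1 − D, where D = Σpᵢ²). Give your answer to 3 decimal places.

0.903

Total N = 8+15+14+13+17+15+11+15+9+17+8 = 142, so the proportions are 0.05634, 0.10563, 0.09859, 0.09155, 0.11972, 0.10563, 0.07746, 0.10563, 0.06338, 0.11972, 0.05634 (working shown to 5 dp, full precision carried).
D = 0.05634² + 0.10563² + 0.09859² + 0.09155² + 0.11972² + 0.10563² + 0.07746² + 0.10563² + 0.06338² + 0.11972² + 0.05634² = 0.00317 + 0.01116 + 0.00972 + 0.00838 + 0.01433 + 0.01116 + 0.00600 + 0.01116 + 0.00402 + 0.01433 + 0.00317 = 0.09661.
So 1 − D = 0.90339, i.e. 0.903 to 3 decimal places.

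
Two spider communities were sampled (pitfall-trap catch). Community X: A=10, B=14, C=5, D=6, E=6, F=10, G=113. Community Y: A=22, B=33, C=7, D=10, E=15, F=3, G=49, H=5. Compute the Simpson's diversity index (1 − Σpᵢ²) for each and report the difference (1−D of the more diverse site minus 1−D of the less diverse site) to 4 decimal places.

Community X: N=164, proportions 0.060976, 0.085366, 0.030488, 0.036585, 0.036585, 0.060976, 0.689024, giving 1−D = 0.506916 (working shown to 6 dp, full precision carried).
Community Y: N=144, proportions 0.152778, 0.229167, 0.048611, 0.069444, 0.104167, 0.020833, 0.340278, 0.034722, giving 1−D = 0.788677.
Difference = |0.506916 − 0.788677| = 0.281761, i.e. 0.2818 to 4 decimal places.

0.2818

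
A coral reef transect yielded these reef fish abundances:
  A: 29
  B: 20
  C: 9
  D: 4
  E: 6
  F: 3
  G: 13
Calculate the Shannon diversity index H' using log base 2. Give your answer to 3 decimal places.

2.437

Total N = 29+20+9+4+6+3+13 = 84, so the proportions are 0.34524, 0.2381, 0.10714, 0.04762, 0.07143, 0.03571, 0.15476 (working shown to 5 dp, full precision carried).
Each pᵢ log₂ pᵢ term: 0.34524×(-1.53434)=-0.52971, 0.2381×(-2.07039)=-0.49295, 0.10714×(-3.22239)=-0.34526, 0.04762×(-4.39232)=-0.20916, 0.07143×(-3.80735)=-0.27195, 0.03571×(-4.80735)=-0.17169, 0.15476×(-2.69188)=-0.41660.
Sum = -2.43732, so H' = 2.437.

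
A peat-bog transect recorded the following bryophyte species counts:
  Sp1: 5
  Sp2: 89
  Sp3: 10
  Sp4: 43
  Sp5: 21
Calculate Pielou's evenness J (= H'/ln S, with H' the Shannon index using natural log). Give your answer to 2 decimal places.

0.76

Total N = 5+89+10+43+21 = 168, so the proportions are 0.0298, 0.5298, 0.0595, 0.256, 0.125 (working shown to 4 dp, full precision carried).
H' = −Σ pᵢ ln pᵢ = −((-0.1046) + (-0.3366) + (-0.1679) + (-0.3488) + (-0.2599)) = 1.2178.
With S = 5 species, ln S = 1.6094, so J = 1.2178/1.6094 = 0.7567, i.e. 0.76 to 2 decimal places.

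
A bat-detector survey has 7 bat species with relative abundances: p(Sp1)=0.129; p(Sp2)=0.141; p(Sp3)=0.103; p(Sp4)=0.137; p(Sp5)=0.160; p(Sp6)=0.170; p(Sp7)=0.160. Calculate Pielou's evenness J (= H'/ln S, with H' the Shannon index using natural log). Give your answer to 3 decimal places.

0.994

H' = −Σ pᵢ ln pᵢ = −((-0.26418) + (-0.27622) + (-0.23412) + (-0.27233) + (-0.29321) + (-0.30123) + (-0.29321)) = 1.93451 (working shown to 5 dp, full precision carried).
With S = 7 species, ln S = 1.94591, so J = 1.93451/1.94591 = 0.99414, i.e. 0.994 to 3 decimal places.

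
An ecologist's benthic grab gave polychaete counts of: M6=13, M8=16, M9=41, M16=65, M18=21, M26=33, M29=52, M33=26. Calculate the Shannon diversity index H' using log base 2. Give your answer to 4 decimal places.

Total N = 13+16+41+65+21+33+52+26 = 267, so the proportions are 0.048689, 0.059925, 0.153558, 0.243446, 0.078652, 0.123596, 0.194757, 0.097378 (working shown to 6 dp, full precision carried).
Each pᵢ log₂ pᵢ term: 0.048689×(-4.360256)=-0.212297, 0.059925×(-4.060696)=-0.243338, 0.153558×(-2.703144)=-0.415090, 0.243446×(-2.038328)=-0.496222, 0.078652×(-3.668379)=-0.288524, 0.123596×(-3.016302)=-0.372801, 0.194757×(-2.360256)=-0.459675, 0.097378×(-3.360256)=-0.327216.
Sum = -2.815163, so H' = 2.8152.

2.8152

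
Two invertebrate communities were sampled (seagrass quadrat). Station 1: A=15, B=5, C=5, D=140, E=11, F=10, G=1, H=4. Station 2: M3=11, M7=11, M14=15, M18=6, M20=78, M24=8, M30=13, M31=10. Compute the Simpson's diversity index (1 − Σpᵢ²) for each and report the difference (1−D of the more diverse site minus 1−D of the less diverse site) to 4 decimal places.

0.2518

Station 1: N=191, proportions 0.078534, 0.026178, 0.026178, 0.732984, 0.057592, 0.052356, 0.005236, 0.020942, giving 1−D = 0.448672 (working shown to 6 dp, full precision carried).
Station 2: N=152, proportions 0.072368, 0.072368, 0.098684, 0.039474, 0.513158, 0.052632, 0.085526, 0.065789, giving 1−D = 0.700485.
Difference = |0.448672 − 0.700485| = 0.251813, i.e. 0.2518 to 4 decimal places.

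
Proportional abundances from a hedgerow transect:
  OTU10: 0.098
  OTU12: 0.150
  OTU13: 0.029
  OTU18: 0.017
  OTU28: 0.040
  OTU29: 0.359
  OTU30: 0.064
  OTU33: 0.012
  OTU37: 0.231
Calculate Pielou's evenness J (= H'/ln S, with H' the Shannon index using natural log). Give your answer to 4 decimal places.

H' = −Σ pᵢ ln pᵢ = −((-0.227633) + (-0.284568) + (-0.102673) + (-0.069267) + (-0.128755) + (-0.367771) + (-0.175928) + (-0.053074) + (-0.338493)) = 1.748163 (working shown to 6 dp, full precision carried).
With S = 9 species, ln S = 2.197225, so J = 1.748163/2.197225 = 0.795623, i.e. 0.7956 to 4 decimal places.

0.7956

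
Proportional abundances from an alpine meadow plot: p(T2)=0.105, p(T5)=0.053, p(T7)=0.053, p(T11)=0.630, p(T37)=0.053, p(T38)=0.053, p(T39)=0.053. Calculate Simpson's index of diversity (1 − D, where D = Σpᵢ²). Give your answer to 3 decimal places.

D = 0.105² + 0.053² + 0.053² + 0.63² + 0.053² + 0.053² + 0.053² = 0.01102 + 0.00281 + 0.00281 + 0.39690 + 0.00281 + 0.00281 + 0.00281 = 0.42197 (working shown to 5 dp, full precision carried).
So 1 − D = 0.57803, i.e. 0.578 to 3 decimal places.

0.578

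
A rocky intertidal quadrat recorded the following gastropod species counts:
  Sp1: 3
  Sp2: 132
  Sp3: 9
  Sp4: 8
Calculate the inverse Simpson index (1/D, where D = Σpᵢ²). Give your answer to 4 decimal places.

1.3144

Total N = 3+132+9+8 = 152, so the proportions are 0.0197368, 0.8684211, 0.0592105, 0.0526316 (working shown to 7 dp, full precision carried).
D = 0.0197368² + 0.8684211² + 0.0592105² + 0.0526316² = 0.0003895 + 0.7541551 + 0.0035059 + 0.0027701 = 0.7608206.
So 1/D = 1.314370, i.e. 1.3144 to 4 decimal places.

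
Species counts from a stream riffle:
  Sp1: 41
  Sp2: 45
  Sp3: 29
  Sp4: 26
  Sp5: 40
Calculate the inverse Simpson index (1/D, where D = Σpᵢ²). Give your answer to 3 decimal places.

4.802

Total N = 41+45+29+26+40 = 181, so the proportions are 0.2265193, 0.2486188, 0.160221, 0.1436464, 0.2209945 (working shown to 7 dp, full precision carried).
D = 0.2265193² + 0.2486188² + 0.160221² + 0.1436464² + 0.2209945² = 0.0513110 + 0.0618113 + 0.0256708 + 0.0206343 + 0.0488386 = 0.2082659.
So 1/D = 4.80155, i.e. 4.802 to 3 decimal places.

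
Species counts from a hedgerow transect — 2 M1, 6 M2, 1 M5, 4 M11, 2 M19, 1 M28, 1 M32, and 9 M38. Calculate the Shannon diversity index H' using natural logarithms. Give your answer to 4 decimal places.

Total N = 2+6+1+4+2+1+1+9 = 26, so the proportions are 0.076923, 0.230769, 0.038462, 0.153846, 0.076923, 0.038462, 0.038462, 0.346154 (working shown to 6 dp, full precision carried).
Each pᵢ ln pᵢ term: 0.076923×(-2.564949)=-0.197304, 0.230769×(-1.466337)=-0.338385, 0.038462×(-3.258097)=-0.125311, 0.153846×(-1.871802)=-0.287970, 0.076923×(-2.564949)=-0.197304, 0.038462×(-3.258097)=-0.125311, 0.038462×(-3.258097)=-0.125311, 0.346154×(-1.060872)=-0.367225.
Sum = -1.764122, so H' = 1.7641.

1.7641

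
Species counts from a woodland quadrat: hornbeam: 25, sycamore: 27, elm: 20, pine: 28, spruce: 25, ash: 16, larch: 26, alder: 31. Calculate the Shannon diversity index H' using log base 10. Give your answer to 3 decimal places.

Total N = 25+27+20+28+25+16+26+31 = 198, so the proportions are 0.12626, 0.13636, 0.10101, 0.14141, 0.12626, 0.08081, 0.13131, 0.15657 (working shown to 5 dp, full precision carried).
Each pᵢ log₁₀ pᵢ term: 0.12626×(-0.89873)=-0.11348, 0.13636×(-0.86530)=-0.11800, 0.10101×(-0.99564)=-0.10057, 0.14141×(-0.84951)=-0.12013, 0.12626×(-0.89873)=-0.11348, 0.08081×(-1.09255)=-0.08829, 0.13131×(-0.88169)=-0.11578, 0.15657×(-0.80530)=-0.12608.
Sum = -0.89580, so H' = 0.896.

0.896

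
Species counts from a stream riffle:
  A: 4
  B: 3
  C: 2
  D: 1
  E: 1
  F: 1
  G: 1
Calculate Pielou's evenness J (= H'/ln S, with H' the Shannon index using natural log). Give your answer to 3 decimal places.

0.914

Total N = 4+3+2+1+1+1+1 = 13, so the proportions are 0.30769, 0.23077, 0.15385, 0.07692, 0.07692, 0.07692, 0.07692 (working shown to 5 dp, full precision carried).
H' = −Σ pᵢ ln pᵢ = −((-0.36266) + (-0.33839) + (-0.28797) + (-0.19730) + (-0.19730) + (-0.19730) + (-0.19730)) = 1.77823.
With S = 7 species, ln S = 1.94591, so J = 1.77823/1.94591 = 0.91383, i.e. 0.914 to 3 decimal places.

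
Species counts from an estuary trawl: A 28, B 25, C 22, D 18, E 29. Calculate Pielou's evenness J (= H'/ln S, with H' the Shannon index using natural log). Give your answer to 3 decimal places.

0.991

Total N = 28+25+22+18+29 = 122, so the proportions are 0.22951, 0.20492, 0.18033, 0.14754, 0.2377 (working shown to 5 dp, full precision carried).
H' = −Σ pᵢ ln pᵢ = −((-0.33779) + (-0.32482) + (-0.30890) + (-0.28234) + (-0.34152)) = 1.59537.
With S = 5 species, ln S = 1.60944, so J = 1.59537/1.60944 = 0.99126, i.e. 0.991 to 3 decimal places.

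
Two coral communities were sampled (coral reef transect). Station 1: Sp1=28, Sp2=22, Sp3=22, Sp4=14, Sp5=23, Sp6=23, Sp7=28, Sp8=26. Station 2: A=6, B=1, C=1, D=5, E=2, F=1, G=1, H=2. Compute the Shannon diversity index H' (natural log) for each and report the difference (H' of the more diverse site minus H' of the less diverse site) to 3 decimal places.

Station 1: N=186, proportions 0.15054, 0.11828, 0.11828, 0.07527, 0.12366, 0.12366, 0.15054, 0.13978, giving H' = 2.06177 (working shown to 5 dp, full precision carried).
Station 2: N=19, proportions 0.31579, 0.05263, 0.05263, 0.26316, 0.10526, 0.05263, 0.05263, 0.10526, giving H' = 1.80916.
Difference = |2.06177 − 1.80916| = 0.25261, i.e. 0.253 to 3 decimal places.

0.253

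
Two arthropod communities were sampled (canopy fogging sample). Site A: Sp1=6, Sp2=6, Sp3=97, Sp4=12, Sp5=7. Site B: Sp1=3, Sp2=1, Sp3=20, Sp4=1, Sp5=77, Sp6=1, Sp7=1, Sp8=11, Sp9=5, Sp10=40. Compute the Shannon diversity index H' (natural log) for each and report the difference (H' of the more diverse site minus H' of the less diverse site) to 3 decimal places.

Site A: N=128, proportions 0.04688, 0.04688, 0.75781, 0.09375, 0.05469, giving H' = 0.87790 (working shown to 5 dp, full precision carried).
Site B: N=160, proportions 0.01875, 0.00625, 0.125, 0.00625, 0.48125, 0.00625, 0.00625, 0.06875, 0.03125, 0.25, giving H' = 1.45228.
Difference = |0.87790 − 1.45228| = 0.57438, i.e. 0.574 to 3 decimal places.

0.574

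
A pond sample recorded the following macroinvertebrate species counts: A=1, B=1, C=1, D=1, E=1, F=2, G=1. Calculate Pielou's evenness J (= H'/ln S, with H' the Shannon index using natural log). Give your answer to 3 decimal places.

Total N = 1+1+1+1+1+2+1 = 8, so the proportions are 0.125, 0.125, 0.125, 0.125, 0.125, 0.25, 0.125 (working shown to 5 dp, full precision carried).
H' = −Σ pᵢ ln pᵢ = −((-0.25993) + (-0.25993) + (-0.25993) + (-0.25993) + (-0.25993) + (-0.34657) + (-0.25993)) = 1.90615.
With S = 7 species, ln S = 1.94591, so J = 1.90615/1.94591 = 0.97957, i.e. 0.980 to 3 decimal places.

0.980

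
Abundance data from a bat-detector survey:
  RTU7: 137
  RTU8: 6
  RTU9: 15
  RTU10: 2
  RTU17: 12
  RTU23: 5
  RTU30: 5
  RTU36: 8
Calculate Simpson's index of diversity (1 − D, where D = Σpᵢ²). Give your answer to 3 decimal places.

Total N = 137+6+15+2+12+5+5+8 = 190, so the proportions are 0.72105, 0.03158, 0.07895, 0.01053, 0.06316, 0.02632, 0.02632, 0.04211 (working shown to 5 dp, full precision carried).
D = 0.72105² + 0.03158² + 0.07895² + 0.01053² + 0.06316² + 0.02632² + 0.02632² + 0.04211² = 0.51992 + 0.00100 + 0.00623 + 0.00011 + 0.00399 + 0.00069 + 0.00069 + 0.00177 = 0.53440.
So 1 − D = 0.46560, i.e. 0.466 to 3 decimal places.

0.466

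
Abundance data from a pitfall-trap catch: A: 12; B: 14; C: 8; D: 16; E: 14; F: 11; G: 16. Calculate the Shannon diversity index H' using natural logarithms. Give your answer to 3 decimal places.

Total N = 12+14+8+16+14+11+16 = 91, so the proportions are 0.13187, 0.15385, 0.08791, 0.17582, 0.15385, 0.12088, 0.17582 (working shown to 5 dp, full precision carried).
Each pᵢ ln pᵢ term: 0.13187×(-2.02595)=-0.26716, 0.15385×(-1.87180)=-0.28797, 0.08791×(-2.43142)=-0.21375, 0.17582×(-1.73827)=-0.30563, 0.15385×(-1.87180)=-0.28797, 0.12088×(-2.11296)=-0.25541, 0.17582×(-1.73827)=-0.30563.
Sum = -1.92352, so H' = 1.924.

1.924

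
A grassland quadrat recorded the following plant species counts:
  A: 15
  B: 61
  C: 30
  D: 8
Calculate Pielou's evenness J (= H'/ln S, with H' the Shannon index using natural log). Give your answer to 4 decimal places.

Total N = 15+61+30+8 = 114, so the proportions are 0.131579, 0.535088, 0.263158, 0.070175 (working shown to 6 dp, full precision carried).
H' = −Σ pᵢ ln pᵢ = −((-0.266862) + (-0.334604) + (-0.351316) + (-0.186439)) = 1.139220.
With S = 4 species, ln S = 1.386294, so J = 1.139220/1.386294 = 0.821774, i.e. 0.8218 to 4 decimal places.

0.8218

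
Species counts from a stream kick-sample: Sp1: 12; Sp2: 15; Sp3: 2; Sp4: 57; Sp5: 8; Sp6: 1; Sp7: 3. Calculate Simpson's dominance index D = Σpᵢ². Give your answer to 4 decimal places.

0.3848

Total N = 12+15+2+57+8+1+3 = 98, so the proportions are 0.122449, 0.153061, 0.020408, 0.581633, 0.081633, 0.010204, 0.030612 (working shown to 6 dp, full precision carried).
D = 0.122449² + 0.153061² + 0.020408² + 0.581633² + 0.081633² + 0.010204² + 0.030612² = 0.014994 + 0.023428 + 0.000416 + 0.338297 + 0.006664 + 0.000104 + 0.000937 = 0.384840.
To 4 decimal places, D = 0.3848.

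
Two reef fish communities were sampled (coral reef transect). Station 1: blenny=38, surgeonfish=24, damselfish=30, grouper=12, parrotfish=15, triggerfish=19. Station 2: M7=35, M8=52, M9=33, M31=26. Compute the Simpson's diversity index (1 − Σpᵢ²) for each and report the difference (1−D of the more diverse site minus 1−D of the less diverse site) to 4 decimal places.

0.0755

Station 1: N=138, proportions 0.275362, 0.173913, 0.217391, 0.086957, 0.108696, 0.137681, giving 1−D = 0.808339 (working shown to 6 dp, full precision carried).
Station 2: N=146, proportions 0.239726, 0.356164, 0.226027, 0.178082, giving 1−D = 0.732877.
Difference = |0.808339 − 0.732877| = 0.075462, i.e. 0.0755 to 4 decimal places.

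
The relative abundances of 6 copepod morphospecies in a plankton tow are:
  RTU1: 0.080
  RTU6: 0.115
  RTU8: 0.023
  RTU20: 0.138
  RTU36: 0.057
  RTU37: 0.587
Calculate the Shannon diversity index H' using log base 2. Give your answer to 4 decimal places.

Each pᵢ log₂ pᵢ term (working shown to 6 dp, full precision carried): 0.08×(-3.643856)=-0.291508, 0.115×(-3.120294)=-0.358834, 0.023×(-5.442222)=-0.125171, 0.138×(-2.857260)=-0.394302, 0.057×(-4.132894)=-0.235575, 0.587×(-0.768568)=-0.451149.
Sum = -1.856539, so H' = 1.8565.

1.8565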